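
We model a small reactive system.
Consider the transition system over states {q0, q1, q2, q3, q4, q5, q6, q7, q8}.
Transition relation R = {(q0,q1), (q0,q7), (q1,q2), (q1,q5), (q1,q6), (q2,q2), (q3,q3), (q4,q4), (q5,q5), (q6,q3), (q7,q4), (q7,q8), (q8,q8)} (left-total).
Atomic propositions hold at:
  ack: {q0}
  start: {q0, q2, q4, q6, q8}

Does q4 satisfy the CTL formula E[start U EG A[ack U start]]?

A[ack U start]: least fixpoint, start Z0 = Sat(start) = {q0, q2, q4, q6, q8}, add states in Sat(ack) with every successor in Z. Already a fixed point.
Sat(A[ack U start]) = {q0, q2, q4, q6, q8}
EG A[ack U start]: greatest fixpoint, start Z0 = {q0, q2, q4, q6, q8}, keep only states in Sat with some successor in Z. Z1 = {q2, q4, q8}; fixed.
Sat(EG A[ack U start]) = {q2, q4, q8}
E[start U EG A[ack U start]]: least fixpoint, start Z0 = Sat(EG A[ack U start]) = {q2, q4, q8}, add states in Sat(start) with some successor in Z. Already a fixed point.
Sat(E[start U EG A[ack U start]]) = {q2, q4, q8}
q4 ∈ Sat(E[start U EG A[ack U start]]) = {q2, q4, q8}, so the formula holds at q4.

Yes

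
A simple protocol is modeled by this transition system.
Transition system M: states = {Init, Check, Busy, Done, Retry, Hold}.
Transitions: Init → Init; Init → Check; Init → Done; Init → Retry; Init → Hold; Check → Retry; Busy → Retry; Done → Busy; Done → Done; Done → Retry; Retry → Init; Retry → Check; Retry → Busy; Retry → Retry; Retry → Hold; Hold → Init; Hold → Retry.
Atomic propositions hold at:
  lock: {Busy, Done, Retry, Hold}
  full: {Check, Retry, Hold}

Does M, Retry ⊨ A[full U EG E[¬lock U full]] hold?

Sat(¬lock) = {Init, Check}
E[¬lock U full]: least fixpoint, start Z0 = Sat(full) = {Check, Retry, Hold}, add states in Sat(¬lock) with some successor in Z. Z1 = {Init, Check, Retry, Hold}; fixed.
Sat(E[¬lock U full]) = {Init, Check, Retry, Hold}
EG E[¬lock U full]: greatest fixpoint, start Z0 = {Init, Check, Retry, Hold}, keep only states in Sat with some successor in Z. Already a fixed point.
Sat(EG E[¬lock U full]) = {Init, Check, Retry, Hold}
A[full U EG E[¬lock U full]]: least fixpoint, start Z0 = Sat(EG E[¬lock U full]) = {Init, Check, Retry, Hold}, add states in Sat(full) with every successor in Z. Already a fixed point.
Sat(A[full U EG E[¬lock U full]]) = {Init, Check, Retry, Hold}
Retry ∈ Sat(A[full U EG E[¬lock U full]]) = {Init, Check, Retry, Hold}, so the formula holds at Retry.

Yes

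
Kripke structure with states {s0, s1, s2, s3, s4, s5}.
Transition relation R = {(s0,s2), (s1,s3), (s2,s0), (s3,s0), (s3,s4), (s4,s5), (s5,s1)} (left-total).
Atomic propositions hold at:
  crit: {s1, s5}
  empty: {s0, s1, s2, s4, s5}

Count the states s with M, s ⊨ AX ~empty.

Sat(~empty) = {s3}
Sat(AX ~empty) = {s : every successor in {s3}} = {s1}
|Sat(AX ~empty)| = |{s1}| = 1.

1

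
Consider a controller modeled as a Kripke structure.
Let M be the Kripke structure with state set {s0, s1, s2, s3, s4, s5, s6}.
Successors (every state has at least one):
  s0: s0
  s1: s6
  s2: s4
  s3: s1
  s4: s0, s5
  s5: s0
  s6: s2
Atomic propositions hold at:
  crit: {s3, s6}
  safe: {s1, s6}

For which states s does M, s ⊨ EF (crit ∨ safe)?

{s1, s3, s6}

Sat(crit ∨ safe) = {s1, s3, s6}
EF (crit ∨ safe): least fixpoint, start Z0 = {s1, s3, s6}, add states with some successor in Z. Already a fixed point.
Sat(EF (crit ∨ safe)) = {s1, s3, s6}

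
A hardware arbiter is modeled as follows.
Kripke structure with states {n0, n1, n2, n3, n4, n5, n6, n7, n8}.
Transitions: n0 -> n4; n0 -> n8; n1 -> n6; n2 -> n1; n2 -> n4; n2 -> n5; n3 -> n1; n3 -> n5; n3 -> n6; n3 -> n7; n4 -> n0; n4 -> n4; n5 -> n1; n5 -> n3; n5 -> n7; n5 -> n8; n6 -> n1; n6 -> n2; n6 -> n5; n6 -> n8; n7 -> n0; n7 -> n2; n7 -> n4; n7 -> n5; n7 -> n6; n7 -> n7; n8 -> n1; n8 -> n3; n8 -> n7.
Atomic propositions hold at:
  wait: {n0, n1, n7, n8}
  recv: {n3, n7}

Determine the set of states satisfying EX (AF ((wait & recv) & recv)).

{n3, n5, n7, n8}

Sat(wait & recv) = {n7}
Sat((wait & recv) & recv) = {n7}
AF ((wait & recv) & recv): least fixpoint, start Z0 = {n7}, add states with every successor in Z. Already a fixed point.
Sat(AF ((wait & recv) & recv)) = {n7}
Sat(EX (AF ((wait & recv) & recv))) = {s : some successor in {n7}} = {n3, n5, n7, n8}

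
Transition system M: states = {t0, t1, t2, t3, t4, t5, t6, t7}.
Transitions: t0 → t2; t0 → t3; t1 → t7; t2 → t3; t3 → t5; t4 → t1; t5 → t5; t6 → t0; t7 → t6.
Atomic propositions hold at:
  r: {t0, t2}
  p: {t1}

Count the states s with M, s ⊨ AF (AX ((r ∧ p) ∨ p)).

1

Sat(r ∧ p) = ∅
Sat((r ∧ p) ∨ p) = {t1}
Sat(AX ((r ∧ p) ∨ p)) = {s : every successor in {t1}} = {t4}
AF (AX ((r ∧ p) ∨ p)): least fixpoint, start Z0 = {t4}, add states with every successor in Z. Already a fixed point.
Sat(AF (AX ((r ∧ p) ∨ p))) = {t4}
|Sat(AF (AX ((r ∧ p) ∨ p)))| = |{t4}| = 1.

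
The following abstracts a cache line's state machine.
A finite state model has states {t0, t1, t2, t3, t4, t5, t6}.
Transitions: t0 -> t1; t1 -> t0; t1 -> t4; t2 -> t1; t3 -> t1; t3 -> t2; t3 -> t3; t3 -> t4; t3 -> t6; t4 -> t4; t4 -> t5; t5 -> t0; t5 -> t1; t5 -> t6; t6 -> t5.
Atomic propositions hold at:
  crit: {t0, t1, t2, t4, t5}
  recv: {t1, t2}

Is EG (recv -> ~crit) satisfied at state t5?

Sat(~crit) = {t3, t6}
Sat(recv -> ~crit) = {t0, t3, t4, t5, t6}
EG (recv -> ~crit): greatest fixpoint, start Z0 = {t0, t3, t4, t5, t6}, keep only states in Sat with some successor in Z. Z1 = {t3, t4, t5, t6}; fixed.
Sat(EG (recv -> ~crit)) = {t3, t4, t5, t6}
t5 ∈ Sat(EG (recv -> ~crit)) = {t3, t4, t5, t6}, so the formula holds at t5.

Yes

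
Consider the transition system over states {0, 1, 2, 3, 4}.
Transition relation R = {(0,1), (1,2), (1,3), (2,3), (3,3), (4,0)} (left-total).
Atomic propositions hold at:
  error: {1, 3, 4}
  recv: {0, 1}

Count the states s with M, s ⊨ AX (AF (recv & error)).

2

Sat(recv & error) = {1}
AF (recv & error): least fixpoint, start Z0 = {1}, add states with every successor in Z. Z1 = {0, 1}; Z2 = {0, 1, 4}; fixed.
Sat(AF (recv & error)) = {0, 1, 4}
Sat(AX (AF (recv & error))) = {s : every successor in {0, 1, 4}} = {0, 4}
|Sat(AX (AF (recv & error)))| = |{0, 4}| = 2.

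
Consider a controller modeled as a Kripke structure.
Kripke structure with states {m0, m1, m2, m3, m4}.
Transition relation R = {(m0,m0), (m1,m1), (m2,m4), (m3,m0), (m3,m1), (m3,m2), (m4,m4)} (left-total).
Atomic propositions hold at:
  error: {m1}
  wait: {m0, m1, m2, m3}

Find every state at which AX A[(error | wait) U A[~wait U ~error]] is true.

{m0, m2, m4}

Sat(error | wait) = {m0, m1, m2, m3}
Sat(~wait) = {m4}
Sat(~error) = {m0, m2, m3, m4}
A[~wait U ~error]: least fixpoint, start Z0 = Sat(~error) = {m0, m2, m3, m4}, add states in Sat(~wait) with every successor in Z. Already a fixed point.
Sat(A[~wait U ~error]) = {m0, m2, m3, m4}
A[(error | wait) U A[~wait U ~error]]: least fixpoint, start Z0 = Sat(A[~wait U ~error]) = {m0, m2, m3, m4}, add states in Sat(error | wait) with every successor in Z. Already a fixed point.
Sat(A[(error | wait) U A[~wait U ~error]]) = {m0, m2, m3, m4}
Sat(AX A[(error | wait) U A[~wait U ~error]]) = {s : every successor in {m0, m2, m3, m4}} = {m0, m2, m4}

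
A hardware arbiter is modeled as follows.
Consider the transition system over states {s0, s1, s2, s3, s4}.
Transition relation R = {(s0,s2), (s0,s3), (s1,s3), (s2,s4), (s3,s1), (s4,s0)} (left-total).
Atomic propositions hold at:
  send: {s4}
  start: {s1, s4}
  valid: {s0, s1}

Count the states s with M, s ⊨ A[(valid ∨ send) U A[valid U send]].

1

Sat(valid ∨ send) = {s0, s1, s4}
A[valid U send]: least fixpoint, start Z0 = Sat(send) = {s4}, add states in Sat(valid) with every successor in Z. Already a fixed point.
Sat(A[valid U send]) = {s4}
A[(valid ∨ send) U A[valid U send]]: least fixpoint, start Z0 = Sat(A[valid U send]) = {s4}, add states in Sat(valid ∨ send) with every successor in Z. Already a fixed point.
Sat(A[(valid ∨ send) U A[valid U send]]) = {s4}
|Sat(A[(valid ∨ send) U A[valid U send]])| = |{s4}| = 1.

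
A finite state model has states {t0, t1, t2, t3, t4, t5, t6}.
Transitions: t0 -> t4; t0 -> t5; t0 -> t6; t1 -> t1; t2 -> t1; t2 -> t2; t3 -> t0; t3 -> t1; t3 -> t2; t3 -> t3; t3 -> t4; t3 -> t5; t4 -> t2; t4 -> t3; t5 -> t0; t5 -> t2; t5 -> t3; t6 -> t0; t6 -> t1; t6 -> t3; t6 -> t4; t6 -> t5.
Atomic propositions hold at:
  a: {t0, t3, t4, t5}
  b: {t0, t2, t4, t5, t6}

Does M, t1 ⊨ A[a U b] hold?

No

A[a U b]: least fixpoint, start Z0 = Sat(b) = {t0, t2, t4, t5, t6}, add states in Sat(a) with every successor in Z. Already a fixed point.
Sat(A[a U b]) = {t0, t2, t4, t5, t6}
t1 ∉ Sat(A[a U b]) = {t0, t2, t4, t5, t6}, so the formula does not hold at t1.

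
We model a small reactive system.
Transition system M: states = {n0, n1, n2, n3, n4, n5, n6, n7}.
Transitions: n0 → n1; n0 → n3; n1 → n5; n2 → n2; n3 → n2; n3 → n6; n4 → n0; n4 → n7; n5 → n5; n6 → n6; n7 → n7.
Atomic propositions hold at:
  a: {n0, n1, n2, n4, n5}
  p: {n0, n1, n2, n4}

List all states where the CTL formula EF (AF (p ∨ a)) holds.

{n0, n1, n2, n3, n4, n5}

Sat(p ∨ a) = {n0, n1, n2, n4, n5}
AF (p ∨ a): least fixpoint, start Z0 = {n0, n1, n2, n4, n5}, add states with every successor in Z. Already a fixed point.
Sat(AF (p ∨ a)) = {n0, n1, n2, n4, n5}
EF (AF (p ∨ a)): least fixpoint, start Z0 = {n0, n1, n2, n4, n5}, add states with some successor in Z. Z1 = {n0, n1, n2, n3, n4, n5}; fixed.
Sat(EF (AF (p ∨ a))) = {n0, n1, n2, n3, n4, n5}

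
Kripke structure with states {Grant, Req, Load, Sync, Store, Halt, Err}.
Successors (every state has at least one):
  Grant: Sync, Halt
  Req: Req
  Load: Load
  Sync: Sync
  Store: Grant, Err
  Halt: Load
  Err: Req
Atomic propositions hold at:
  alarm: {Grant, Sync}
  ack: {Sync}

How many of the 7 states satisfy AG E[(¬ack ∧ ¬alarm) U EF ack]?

Sat(¬ack) = {Grant, Req, Load, Store, Halt, Err}
Sat(¬alarm) = {Req, Load, Store, Halt, Err}
Sat(¬ack ∧ ¬alarm) = {Req, Load, Store, Halt, Err}
EF ack: least fixpoint, start Z0 = {Sync}, add states with some successor in Z. Z1 = {Grant, Sync}; Z2 = {Grant, Sync, Store}; fixed.
Sat(EF ack) = {Grant, Sync, Store}
E[(¬ack ∧ ¬alarm) U EF ack]: least fixpoint, start Z0 = Sat(EF ack) = {Grant, Sync, Store}, add states in Sat(¬ack ∧ ¬alarm) with some successor in Z. Already a fixed point.
Sat(E[(¬ack ∧ ¬alarm) U EF ack]) = {Grant, Sync, Store}
AG E[(¬ack ∧ ¬alarm) U EF ack]: greatest fixpoint, start Z0 = {Grant, Sync, Store}, keep only states in Sat with every successor in Z. Z1 = {Sync}; fixed.
Sat(AG E[(¬ack ∧ ¬alarm) U EF ack]) = {Sync}
|Sat(AG E[(¬ack ∧ ¬alarm) U EF ack])| = |{Sync}| = 1.

1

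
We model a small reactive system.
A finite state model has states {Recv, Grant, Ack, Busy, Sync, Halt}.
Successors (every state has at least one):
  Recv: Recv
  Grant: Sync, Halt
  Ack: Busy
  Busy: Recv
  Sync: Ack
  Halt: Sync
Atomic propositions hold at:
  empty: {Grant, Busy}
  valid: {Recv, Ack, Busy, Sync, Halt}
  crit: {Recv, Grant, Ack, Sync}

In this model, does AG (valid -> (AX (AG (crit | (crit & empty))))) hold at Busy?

Sat(crit & empty) = {Grant}
Sat(crit | (crit & empty)) = {Recv, Grant, Ack, Sync}
AG (crit | (crit & empty)): greatest fixpoint, start Z0 = {Recv, Grant, Ack, Sync}, keep only states in Sat with every successor in Z. Z1 = {Recv, Sync}; Z2 = {Recv}; fixed.
Sat(AG (crit | (crit & empty))) = {Recv}
Sat(AX (AG (crit | (crit & empty)))) = {s : every successor in {Recv}} = {Recv, Busy}
Sat(valid -> (AX (AG (crit | (crit & empty))))) = {Recv, Grant, Busy}
AG (valid -> (AX (AG (crit | (crit & empty))))): greatest fixpoint, start Z0 = {Recv, Grant, Busy}, keep only states in Sat with every successor in Z. Z1 = {Recv, Busy}; fixed.
Sat(AG (valid -> (AX (AG (crit | (crit & empty)))))) = {Recv, Busy}
Busy ∈ Sat(AG (valid -> (AX (AG (crit | (crit & empty)))))) = {Recv, Busy}, so the formula holds at Busy.

Yes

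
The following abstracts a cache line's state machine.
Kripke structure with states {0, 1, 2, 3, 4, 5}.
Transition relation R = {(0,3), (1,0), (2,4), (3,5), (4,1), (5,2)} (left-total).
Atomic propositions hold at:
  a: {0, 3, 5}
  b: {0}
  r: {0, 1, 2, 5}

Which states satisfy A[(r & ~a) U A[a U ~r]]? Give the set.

{0, 1, 2, 3, 4}

Sat(~a) = {1, 2, 4}
Sat(r & ~a) = {1, 2}
Sat(~r) = {3, 4}
A[a U ~r]: least fixpoint, start Z0 = Sat(~r) = {3, 4}, add states in Sat(a) with every successor in Z. Z1 = {0, 3, 4}; fixed.
Sat(A[a U ~r]) = {0, 3, 4}
A[(r & ~a) U A[a U ~r]]: least fixpoint, start Z0 = Sat(A[a U ~r]) = {0, 3, 4}, add states in Sat(r & ~a) with every successor in Z. Z1 = {0, 1, 2, 3, 4}; fixed.
Sat(A[(r & ~a) U A[a U ~r]]) = {0, 1, 2, 3, 4}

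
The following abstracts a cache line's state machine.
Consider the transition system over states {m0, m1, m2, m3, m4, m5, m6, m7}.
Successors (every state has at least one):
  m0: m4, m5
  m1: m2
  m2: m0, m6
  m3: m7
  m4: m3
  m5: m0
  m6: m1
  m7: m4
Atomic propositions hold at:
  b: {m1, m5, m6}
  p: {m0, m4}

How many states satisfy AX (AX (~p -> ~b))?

5

Sat(~p) = {m1, m2, m3, m5, m6, m7}
Sat(~b) = {m0, m2, m3, m4, m7}
Sat(~p -> ~b) = {m0, m2, m3, m4, m7}
Sat(AX (~p -> ~b)) = {s : every successor in {m0, m2, m3, m4, m7}} = {m1, m3, m4, m5, m7}
Sat(AX (AX (~p -> ~b))) = {s : every successor in {m1, m3, m4, m5, m7}} = {m0, m3, m4, m6, m7}
|Sat(AX (AX (~p -> ~b)))| = |{m0, m3, m4, m6, m7}| = 5.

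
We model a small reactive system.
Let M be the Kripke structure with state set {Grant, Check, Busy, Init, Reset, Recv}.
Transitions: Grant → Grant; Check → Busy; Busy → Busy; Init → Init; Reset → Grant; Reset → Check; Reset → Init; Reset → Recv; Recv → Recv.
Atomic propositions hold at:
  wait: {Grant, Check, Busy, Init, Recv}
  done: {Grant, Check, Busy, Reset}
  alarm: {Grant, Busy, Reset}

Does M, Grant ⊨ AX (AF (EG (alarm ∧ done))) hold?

Yes

Sat(alarm ∧ done) = {Grant, Busy, Reset}
EG (alarm ∧ done): greatest fixpoint, start Z0 = {Grant, Busy, Reset}, keep only states in Sat with some successor in Z. Already a fixed point.
Sat(EG (alarm ∧ done)) = {Grant, Busy, Reset}
AF (EG (alarm ∧ done)): least fixpoint, start Z0 = {Grant, Busy, Reset}, add states with every successor in Z. Z1 = {Grant, Check, Busy, Reset}; fixed.
Sat(AF (EG (alarm ∧ done))) = {Grant, Check, Busy, Reset}
Sat(AX (AF (EG (alarm ∧ done)))) = {s : every successor in {Grant, Check, Busy, Reset}} = {Grant, Check, Busy}
Grant ∈ Sat(AX (AF (EG (alarm ∧ done)))) = {Grant, Check, Busy}, so the formula holds at Grant.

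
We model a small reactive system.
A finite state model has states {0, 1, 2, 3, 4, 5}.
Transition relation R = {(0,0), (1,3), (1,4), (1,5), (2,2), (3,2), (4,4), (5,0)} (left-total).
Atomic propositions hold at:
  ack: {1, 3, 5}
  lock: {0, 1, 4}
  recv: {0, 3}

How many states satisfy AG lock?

2

AG lock: greatest fixpoint, start Z0 = {0, 1, 4}, keep only states in Sat with every successor in Z. Z1 = {0, 4}; fixed.
Sat(AG lock) = {0, 4}
|Sat(AG lock)| = |{0, 4}| = 2.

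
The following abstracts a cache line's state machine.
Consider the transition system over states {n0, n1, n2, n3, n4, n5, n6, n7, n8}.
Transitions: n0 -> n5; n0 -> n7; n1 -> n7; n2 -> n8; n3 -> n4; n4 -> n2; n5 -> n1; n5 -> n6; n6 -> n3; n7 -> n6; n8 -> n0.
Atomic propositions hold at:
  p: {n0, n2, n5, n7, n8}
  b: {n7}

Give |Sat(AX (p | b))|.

Sat(p | b) = {n0, n2, n5, n7, n8}
Sat(AX (p | b)) = {s : every successor in {n0, n2, n5, n7, n8}} = {n0, n1, n2, n4, n8}
|Sat(AX (p | b))| = |{n0, n1, n2, n4, n8}| = 5.

5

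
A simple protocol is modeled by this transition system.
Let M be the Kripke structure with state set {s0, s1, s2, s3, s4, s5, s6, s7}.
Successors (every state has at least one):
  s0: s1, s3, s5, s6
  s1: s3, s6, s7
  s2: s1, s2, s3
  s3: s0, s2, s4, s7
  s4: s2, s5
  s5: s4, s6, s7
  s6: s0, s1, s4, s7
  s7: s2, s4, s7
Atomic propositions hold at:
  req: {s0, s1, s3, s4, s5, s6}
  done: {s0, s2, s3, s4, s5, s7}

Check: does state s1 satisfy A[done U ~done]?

Sat(~done) = {s1, s6}
A[done U ~done]: least fixpoint, start Z0 = Sat(~done) = {s1, s6}, add states in Sat(done) with every successor in Z. Already a fixed point.
Sat(A[done U ~done]) = {s1, s6}
s1 ∈ Sat(A[done U ~done]) = {s1, s6}, so the formula holds at s1.

Yes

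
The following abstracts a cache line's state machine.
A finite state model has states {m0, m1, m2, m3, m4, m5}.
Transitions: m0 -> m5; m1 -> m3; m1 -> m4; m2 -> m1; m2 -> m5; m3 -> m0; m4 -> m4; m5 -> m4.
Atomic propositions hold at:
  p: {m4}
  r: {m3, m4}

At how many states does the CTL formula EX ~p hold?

4

Sat(~p) = {m0, m1, m2, m3, m5}
Sat(EX ~p) = {s : some successor in {m0, m1, m2, m3, m5}} = {m0, m1, m2, m3}
|Sat(EX ~p)| = |{m0, m1, m2, m3}| = 4.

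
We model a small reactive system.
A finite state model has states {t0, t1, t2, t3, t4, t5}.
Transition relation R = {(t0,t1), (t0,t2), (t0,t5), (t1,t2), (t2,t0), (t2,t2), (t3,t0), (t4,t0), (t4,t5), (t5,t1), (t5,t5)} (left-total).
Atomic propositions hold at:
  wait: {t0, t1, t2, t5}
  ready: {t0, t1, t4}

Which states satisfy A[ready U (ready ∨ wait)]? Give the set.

Sat(ready ∨ wait) = {t0, t1, t2, t4, t5}
A[ready U (ready ∨ wait)]: least fixpoint, start Z0 = Sat((ready ∨ wait)) = {t0, t1, t2, t4, t5}, add states in Sat(ready) with every successor in Z. Already a fixed point.
Sat(A[ready U (ready ∨ wait)]) = {t0, t1, t2, t4, t5}

{t0, t1, t2, t4, t5}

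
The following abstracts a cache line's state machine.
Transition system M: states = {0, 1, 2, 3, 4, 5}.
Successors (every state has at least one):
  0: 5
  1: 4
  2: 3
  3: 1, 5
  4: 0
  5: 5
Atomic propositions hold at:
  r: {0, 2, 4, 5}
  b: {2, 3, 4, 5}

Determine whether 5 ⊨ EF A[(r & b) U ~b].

Sat(r & b) = {2, 4, 5}
Sat(~b) = {0, 1}
A[(r & b) U ~b]: least fixpoint, start Z0 = Sat(~b) = {0, 1}, add states in Sat(r & b) with every successor in Z. Z1 = {0, 1, 4}; fixed.
Sat(A[(r & b) U ~b]) = {0, 1, 4}
EF A[(r & b) U ~b]: least fixpoint, start Z0 = {0, 1, 4}, add states with some successor in Z. Z1 = {0, 1, 3, 4}; Z2 = {0, 1, 2, 3, 4}; fixed.
Sat(EF A[(r & b) U ~b]) = {0, 1, 2, 3, 4}
5 ∉ Sat(EF A[(r & b) U ~b]) = {0, 1, 2, 3, 4}, so the formula does not hold at 5.

No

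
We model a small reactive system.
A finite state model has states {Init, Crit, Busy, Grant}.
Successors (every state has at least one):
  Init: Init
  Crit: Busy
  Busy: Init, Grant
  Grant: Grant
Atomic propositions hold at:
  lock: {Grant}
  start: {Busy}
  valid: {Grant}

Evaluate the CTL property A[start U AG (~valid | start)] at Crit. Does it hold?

Sat(~valid) = {Init, Crit, Busy}
Sat(~valid | start) = {Init, Crit, Busy}
AG (~valid | start): greatest fixpoint, start Z0 = {Init, Crit, Busy}, keep only states in Sat with every successor in Z. Z1 = {Init, Crit}; Z2 = {Init}; fixed.
Sat(AG (~valid | start)) = {Init}
A[start U AG (~valid | start)]: least fixpoint, start Z0 = Sat(AG (~valid | start)) = {Init}, add states in Sat(start) with every successor in Z. Already a fixed point.
Sat(A[start U AG (~valid | start)]) = {Init}
Crit ∉ Sat(A[start U AG (~valid | start)]) = {Init}, so the formula does not hold at Crit.

No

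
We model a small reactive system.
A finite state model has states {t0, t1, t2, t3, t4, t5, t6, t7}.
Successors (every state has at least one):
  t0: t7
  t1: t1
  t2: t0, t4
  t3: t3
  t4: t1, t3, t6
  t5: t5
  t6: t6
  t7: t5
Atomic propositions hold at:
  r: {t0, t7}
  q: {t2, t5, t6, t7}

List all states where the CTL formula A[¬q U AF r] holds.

{t0, t7}

Sat(¬q) = {t0, t1, t3, t4}
AF r: least fixpoint, start Z0 = {t0, t7}, add states with every successor in Z. Already a fixed point.
Sat(AF r) = {t0, t7}
A[¬q U AF r]: least fixpoint, start Z0 = Sat(AF r) = {t0, t7}, add states in Sat(¬q) with every successor in Z. Already a fixed point.
Sat(A[¬q U AF r]) = {t0, t7}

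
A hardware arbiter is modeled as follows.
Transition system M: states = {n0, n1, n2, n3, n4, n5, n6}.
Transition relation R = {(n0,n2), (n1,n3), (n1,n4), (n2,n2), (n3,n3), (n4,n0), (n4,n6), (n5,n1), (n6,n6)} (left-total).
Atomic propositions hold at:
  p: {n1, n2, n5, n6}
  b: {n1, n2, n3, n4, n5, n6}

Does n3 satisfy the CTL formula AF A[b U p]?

No

A[b U p]: least fixpoint, start Z0 = Sat(p) = {n1, n2, n5, n6}, add states in Sat(b) with every successor in Z. Already a fixed point.
Sat(A[b U p]) = {n1, n2, n5, n6}
AF A[b U p]: least fixpoint, start Z0 = {n1, n2, n5, n6}, add states with every successor in Z. Z1 = {n0, n1, n2, n5, n6}; Z2 = {n0, n1, n2, n4, n5, n6}; fixed.
Sat(AF A[b U p]) = {n0, n1, n2, n4, n5, n6}
n3 ∉ Sat(AF A[b U p]) = {n0, n1, n2, n4, n5, n6}, so the formula does not hold at n3.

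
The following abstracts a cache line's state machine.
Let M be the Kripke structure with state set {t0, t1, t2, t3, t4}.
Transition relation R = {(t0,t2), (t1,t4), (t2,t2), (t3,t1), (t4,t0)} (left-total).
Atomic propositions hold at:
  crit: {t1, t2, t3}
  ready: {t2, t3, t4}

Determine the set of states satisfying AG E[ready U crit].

{t2}

E[ready U crit]: least fixpoint, start Z0 = Sat(crit) = {t1, t2, t3}, add states in Sat(ready) with some successor in Z. Already a fixed point.
Sat(E[ready U crit]) = {t1, t2, t3}
AG E[ready U crit]: greatest fixpoint, start Z0 = {t1, t2, t3}, keep only states in Sat with every successor in Z. Z1 = {t2, t3}; Z2 = {t2}; fixed.
Sat(AG E[ready U crit]) = {t2}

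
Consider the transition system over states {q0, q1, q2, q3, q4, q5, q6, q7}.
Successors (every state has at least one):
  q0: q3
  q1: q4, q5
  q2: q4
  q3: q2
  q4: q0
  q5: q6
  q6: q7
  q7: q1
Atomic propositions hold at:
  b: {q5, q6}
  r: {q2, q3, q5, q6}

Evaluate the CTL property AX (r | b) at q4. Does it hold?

Sat(r | b) = {q2, q3, q5, q6}
Sat(AX (r | b)) = {s : every successor in {q2, q3, q5, q6}} = {q0, q3, q5}
q4 ∉ Sat(AX (r | b)) = {q0, q3, q5}, so the formula does not hold at q4.

No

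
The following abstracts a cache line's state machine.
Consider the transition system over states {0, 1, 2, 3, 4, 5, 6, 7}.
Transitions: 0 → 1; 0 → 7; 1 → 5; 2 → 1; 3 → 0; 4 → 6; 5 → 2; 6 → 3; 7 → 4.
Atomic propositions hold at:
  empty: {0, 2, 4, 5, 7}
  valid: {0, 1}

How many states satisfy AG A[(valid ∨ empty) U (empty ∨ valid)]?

3

Sat(valid ∨ empty) = {0, 1, 2, 4, 5, 7}
Sat(empty ∨ valid) = {0, 1, 2, 4, 5, 7}
A[(valid ∨ empty) U (empty ∨ valid)]: least fixpoint, start Z0 = Sat((empty ∨ valid)) = {0, 1, 2, 4, 5, 7}, add states in Sat(valid ∨ empty) with every successor in Z. Already a fixed point.
Sat(A[(valid ∨ empty) U (empty ∨ valid)]) = {0, 1, 2, 4, 5, 7}
AG A[(valid ∨ empty) U (empty ∨ valid)]: greatest fixpoint, start Z0 = {0, 1, 2, 4, 5, 7}, keep only states in Sat with every successor in Z. Z1 = {0, 1, 2, 5, 7}; Z2 = {0, 1, 2, 5}; Z3 = {1, 2, 5}; fixed.
Sat(AG A[(valid ∨ empty) U (empty ∨ valid)]) = {1, 2, 5}
|Sat(AG A[(valid ∨ empty) U (empty ∨ valid)])| = |{1, 2, 5}| = 3.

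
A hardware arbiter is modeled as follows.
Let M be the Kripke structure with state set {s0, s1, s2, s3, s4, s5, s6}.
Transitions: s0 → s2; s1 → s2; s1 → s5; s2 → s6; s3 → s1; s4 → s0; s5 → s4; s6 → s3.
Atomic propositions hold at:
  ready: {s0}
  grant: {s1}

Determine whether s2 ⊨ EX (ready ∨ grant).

Sat(ready ∨ grant) = {s0, s1}
Sat(EX (ready ∨ grant)) = {s : some successor in {s0, s1}} = {s3, s4}
s2 ∉ Sat(EX (ready ∨ grant)) = {s3, s4}, so the formula does not hold at s2.

No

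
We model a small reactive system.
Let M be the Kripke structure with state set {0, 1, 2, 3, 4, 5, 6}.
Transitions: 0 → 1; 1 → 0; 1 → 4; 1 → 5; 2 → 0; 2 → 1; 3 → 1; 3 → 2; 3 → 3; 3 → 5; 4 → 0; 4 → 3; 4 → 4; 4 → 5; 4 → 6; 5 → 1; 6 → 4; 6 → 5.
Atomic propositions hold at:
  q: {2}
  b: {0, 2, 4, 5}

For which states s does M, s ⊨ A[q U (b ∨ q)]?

Sat(b ∨ q) = {0, 2, 4, 5}
A[q U (b ∨ q)]: least fixpoint, start Z0 = Sat((b ∨ q)) = {0, 2, 4, 5}, add states in Sat(q) with every successor in Z. Already a fixed point.
Sat(A[q U (b ∨ q)]) = {0, 2, 4, 5}

{0, 2, 4, 5}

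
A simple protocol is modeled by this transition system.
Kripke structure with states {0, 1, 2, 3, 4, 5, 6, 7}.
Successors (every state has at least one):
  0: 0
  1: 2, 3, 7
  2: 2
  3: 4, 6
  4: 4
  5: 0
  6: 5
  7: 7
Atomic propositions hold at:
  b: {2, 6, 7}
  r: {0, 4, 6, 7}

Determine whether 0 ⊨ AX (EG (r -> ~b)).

Sat(~b) = {0, 1, 3, 4, 5}
Sat(r -> ~b) = {0, 1, 2, 3, 4, 5}
EG (r -> ~b): greatest fixpoint, start Z0 = {0, 1, 2, 3, 4, 5}, keep only states in Sat with some successor in Z. Already a fixed point.
Sat(EG (r -> ~b)) = {0, 1, 2, 3, 4, 5}
Sat(AX (EG (r -> ~b))) = {s : every successor in {0, 1, 2, 3, 4, 5}} = {0, 2, 4, 5, 6}
0 ∈ Sat(AX (EG (r -> ~b))) = {0, 2, 4, 5, 6}, so the formula holds at 0.

Yes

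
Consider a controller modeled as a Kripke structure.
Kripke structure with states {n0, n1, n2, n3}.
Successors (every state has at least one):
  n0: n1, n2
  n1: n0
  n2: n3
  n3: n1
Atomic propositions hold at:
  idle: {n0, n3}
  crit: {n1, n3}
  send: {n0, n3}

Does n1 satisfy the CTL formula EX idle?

Yes

Sat(EX idle) = {s : some successor in {n0, n3}} = {n1, n2}
n1 ∈ Sat(EX idle) = {n1, n2}, so the formula holds at n1.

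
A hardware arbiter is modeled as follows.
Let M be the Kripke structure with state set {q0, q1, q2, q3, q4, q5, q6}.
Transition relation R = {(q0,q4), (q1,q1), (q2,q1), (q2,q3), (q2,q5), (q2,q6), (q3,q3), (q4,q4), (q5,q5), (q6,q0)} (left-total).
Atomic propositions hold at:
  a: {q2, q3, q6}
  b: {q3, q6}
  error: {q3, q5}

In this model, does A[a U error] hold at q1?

No

A[a U error]: least fixpoint, start Z0 = Sat(error) = {q3, q5}, add states in Sat(a) with every successor in Z. Already a fixed point.
Sat(A[a U error]) = {q3, q5}
q1 ∉ Sat(A[a U error]) = {q3, q5}, so the formula does not hold at q1.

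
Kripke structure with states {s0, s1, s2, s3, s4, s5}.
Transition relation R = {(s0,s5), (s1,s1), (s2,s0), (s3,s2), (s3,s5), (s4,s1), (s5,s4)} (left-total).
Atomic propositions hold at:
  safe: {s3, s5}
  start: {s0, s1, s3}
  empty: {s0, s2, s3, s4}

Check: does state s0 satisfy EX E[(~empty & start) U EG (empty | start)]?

Sat(~empty) = {s1, s5}
Sat(~empty & start) = {s1}
Sat(empty | start) = {s0, s1, s2, s3, s4}
EG (empty | start): greatest fixpoint, start Z0 = {s0, s1, s2, s3, s4}, keep only states in Sat with some successor in Z. Z1 = {s1, s2, s3, s4}; Z2 = {s1, s3, s4}; Z3 = {s1, s4}; fixed.
Sat(EG (empty | start)) = {s1, s4}
E[(~empty & start) U EG (empty | start)]: least fixpoint, start Z0 = Sat(EG (empty | start)) = {s1, s4}, add states in Sat(~empty & start) with some successor in Z. Already a fixed point.
Sat(E[(~empty & start) U EG (empty | start)]) = {s1, s4}
Sat(EX E[(~empty & start) U EG (empty | start)]) = {s : some successor in {s1, s4}} = {s1, s4, s5}
s0 ∉ Sat(EX E[(~empty & start) U EG (empty | start)]) = {s1, s4, s5}, so the formula does not hold at s0.

No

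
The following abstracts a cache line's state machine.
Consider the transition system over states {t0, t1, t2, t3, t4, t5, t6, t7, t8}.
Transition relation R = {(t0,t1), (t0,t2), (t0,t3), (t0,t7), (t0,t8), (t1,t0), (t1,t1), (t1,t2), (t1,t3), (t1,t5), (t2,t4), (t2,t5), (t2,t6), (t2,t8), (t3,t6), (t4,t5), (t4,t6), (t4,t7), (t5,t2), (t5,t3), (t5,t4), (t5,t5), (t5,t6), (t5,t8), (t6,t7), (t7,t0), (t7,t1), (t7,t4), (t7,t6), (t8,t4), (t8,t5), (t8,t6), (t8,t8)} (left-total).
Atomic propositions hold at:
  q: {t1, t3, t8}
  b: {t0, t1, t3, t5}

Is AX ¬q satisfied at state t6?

Sat(¬q) = {t0, t2, t4, t5, t6, t7}
Sat(AX ¬q) = {s : every successor in {t0, t2, t4, t5, t6, t7}} = {t3, t4, t6}
t6 ∈ Sat(AX ¬q) = {t3, t4, t6}, so the formula holds at t6.

Yes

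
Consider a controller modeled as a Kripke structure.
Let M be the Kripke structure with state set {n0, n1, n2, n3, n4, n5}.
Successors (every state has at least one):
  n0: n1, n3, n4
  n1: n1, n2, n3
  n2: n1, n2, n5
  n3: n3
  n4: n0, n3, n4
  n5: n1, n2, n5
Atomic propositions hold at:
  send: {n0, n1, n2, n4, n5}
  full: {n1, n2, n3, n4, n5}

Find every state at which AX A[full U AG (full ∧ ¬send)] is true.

Sat(¬send) = {n3}
Sat(full ∧ ¬send) = {n3}
AG (full ∧ ¬send): greatest fixpoint, start Z0 = {n3}, keep only states in Sat with every successor in Z. Already a fixed point.
Sat(AG (full ∧ ¬send)) = {n3}
A[full U AG (full ∧ ¬send)]: least fixpoint, start Z0 = Sat(AG (full ∧ ¬send)) = {n3}, add states in Sat(full) with every successor in Z. Already a fixed point.
Sat(A[full U AG (full ∧ ¬send)]) = {n3}
Sat(AX A[full U AG (full ∧ ¬send)]) = {s : every successor in {n3}} = {n3}

{n3}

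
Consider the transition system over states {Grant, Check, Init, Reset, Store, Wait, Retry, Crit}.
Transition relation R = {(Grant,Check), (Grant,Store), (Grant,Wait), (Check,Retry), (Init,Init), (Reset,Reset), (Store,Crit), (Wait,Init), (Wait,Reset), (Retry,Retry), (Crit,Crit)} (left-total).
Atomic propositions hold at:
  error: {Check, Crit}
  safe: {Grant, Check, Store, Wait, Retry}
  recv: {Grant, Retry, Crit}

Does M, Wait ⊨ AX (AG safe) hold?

No

AG safe: greatest fixpoint, start Z0 = {Grant, Check, Store, Wait, Retry}, keep only states in Sat with every successor in Z. Z1 = {Grant, Check, Retry}; Z2 = {Check, Retry}; fixed.
Sat(AG safe) = {Check, Retry}
Sat(AX (AG safe)) = {s : every successor in {Check, Retry}} = {Check, Retry}
Wait ∉ Sat(AX (AG safe)) = {Check, Retry}, so the formula does not hold at Wait.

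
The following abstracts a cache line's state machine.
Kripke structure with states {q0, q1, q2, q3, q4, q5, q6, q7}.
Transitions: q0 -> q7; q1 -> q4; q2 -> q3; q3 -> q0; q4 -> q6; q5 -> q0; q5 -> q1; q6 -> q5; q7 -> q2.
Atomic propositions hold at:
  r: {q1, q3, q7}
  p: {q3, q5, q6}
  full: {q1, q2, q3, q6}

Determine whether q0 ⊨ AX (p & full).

No

Sat(p & full) = {q3, q6}
Sat(AX (p & full)) = {s : every successor in {q3, q6}} = {q2, q4}
q0 ∉ Sat(AX (p & full)) = {q2, q4}, so the formula does not hold at q0.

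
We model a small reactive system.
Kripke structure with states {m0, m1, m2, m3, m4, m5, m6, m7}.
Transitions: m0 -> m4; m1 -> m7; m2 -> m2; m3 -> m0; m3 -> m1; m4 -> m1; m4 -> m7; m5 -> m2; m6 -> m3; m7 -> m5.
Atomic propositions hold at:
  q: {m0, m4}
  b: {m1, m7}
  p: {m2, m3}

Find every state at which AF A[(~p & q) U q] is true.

{m0, m4}

Sat(~p) = {m0, m1, m4, m5, m6, m7}
Sat(~p & q) = {m0, m4}
A[(~p & q) U q]: least fixpoint, start Z0 = Sat(q) = {m0, m4}, add states in Sat(~p & q) with every successor in Z. Already a fixed point.
Sat(A[(~p & q) U q]) = {m0, m4}
AF A[(~p & q) U q]: least fixpoint, start Z0 = {m0, m4}, add states with every successor in Z. Already a fixed point.
Sat(AF A[(~p & q) U q]) = {m0, m4}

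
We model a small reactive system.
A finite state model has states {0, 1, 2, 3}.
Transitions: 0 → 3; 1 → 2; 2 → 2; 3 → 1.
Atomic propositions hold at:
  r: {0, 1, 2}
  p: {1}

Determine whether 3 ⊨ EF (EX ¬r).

Sat(¬r) = {3}
Sat(EX ¬r) = {s : some successor in {3}} = {0}
EF (EX ¬r): least fixpoint, start Z0 = {0}, add states with some successor in Z. Already a fixed point.
Sat(EF (EX ¬r)) = {0}
3 ∉ Sat(EF (EX ¬r)) = {0}, so the formula does not hold at 3.

No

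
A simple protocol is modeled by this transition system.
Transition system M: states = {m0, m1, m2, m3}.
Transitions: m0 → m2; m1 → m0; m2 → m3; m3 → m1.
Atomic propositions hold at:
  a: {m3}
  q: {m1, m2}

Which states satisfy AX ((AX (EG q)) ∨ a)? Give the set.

{m2}

EG q: greatest fixpoint, start Z0 = {m1, m2}, keep only states in Sat with some successor in Z. Z1 = ∅; fixed.
Sat(EG q) = ∅
Sat(AX (EG q)) = {s : every successor in ∅} = ∅
Sat((AX (EG q)) ∨ a) = {m3}
Sat(AX ((AX (EG q)) ∨ a)) = {s : every successor in {m3}} = {m2}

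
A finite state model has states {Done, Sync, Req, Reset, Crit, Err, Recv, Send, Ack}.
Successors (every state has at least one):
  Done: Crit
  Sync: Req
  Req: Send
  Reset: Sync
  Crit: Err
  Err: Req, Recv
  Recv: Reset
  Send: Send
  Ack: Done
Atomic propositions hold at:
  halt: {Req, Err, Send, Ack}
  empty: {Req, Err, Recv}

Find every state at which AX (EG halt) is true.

{Sync, Req, Crit, Send}

EG halt: greatest fixpoint, start Z0 = {Req, Err, Send, Ack}, keep only states in Sat with some successor in Z. Z1 = {Req, Err, Send}; fixed.
Sat(EG halt) = {Req, Err, Send}
Sat(AX (EG halt)) = {s : every successor in {Req, Err, Send}} = {Sync, Req, Crit, Send}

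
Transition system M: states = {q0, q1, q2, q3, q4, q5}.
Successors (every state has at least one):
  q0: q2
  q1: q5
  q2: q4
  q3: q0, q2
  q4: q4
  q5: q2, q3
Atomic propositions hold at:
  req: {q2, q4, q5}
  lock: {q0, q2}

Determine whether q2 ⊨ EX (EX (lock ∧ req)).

Sat(lock ∧ req) = {q2}
Sat(EX (lock ∧ req)) = {s : some successor in {q2}} = {q0, q3, q5}
Sat(EX (EX (lock ∧ req))) = {s : some successor in {q0, q3, q5}} = {q1, q3, q5}
q2 ∉ Sat(EX (EX (lock ∧ req))) = {q1, q3, q5}, so the formula does not hold at q2.

No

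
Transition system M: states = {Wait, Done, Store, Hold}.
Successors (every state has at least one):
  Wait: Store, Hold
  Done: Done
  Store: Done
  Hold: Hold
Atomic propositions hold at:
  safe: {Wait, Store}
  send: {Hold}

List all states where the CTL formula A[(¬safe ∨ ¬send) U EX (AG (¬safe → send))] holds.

{Wait, Hold}

Sat(¬safe) = {Done, Hold}
Sat(¬send) = {Wait, Done, Store}
Sat(¬safe ∨ ¬send) = {Wait, Done, Store, Hold}
Sat(¬safe → send) = {Wait, Store, Hold}
AG (¬safe → send): greatest fixpoint, start Z0 = {Wait, Store, Hold}, keep only states in Sat with every successor in Z. Z1 = {Wait, Hold}; Z2 = {Hold}; fixed.
Sat(AG (¬safe → send)) = {Hold}
Sat(EX (AG (¬safe → send))) = {s : some successor in {Hold}} = {Wait, Hold}
A[(¬safe ∨ ¬send) U EX (AG (¬safe → send))]: least fixpoint, start Z0 = Sat(EX (AG (¬safe → send))) = {Wait, Hold}, add states in Sat(¬safe ∨ ¬send) with every successor in Z. Already a fixed point.
Sat(A[(¬safe ∨ ¬send) U EX (AG (¬safe → send))]) = {Wait, Hold}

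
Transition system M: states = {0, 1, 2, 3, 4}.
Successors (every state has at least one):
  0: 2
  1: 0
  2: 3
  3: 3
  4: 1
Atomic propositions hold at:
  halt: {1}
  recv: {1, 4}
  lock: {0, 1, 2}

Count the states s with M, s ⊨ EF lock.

4

EF lock: least fixpoint, start Z0 = {0, 1, 2}, add states with some successor in Z. Z1 = {0, 1, 2, 4}; fixed.
Sat(EF lock) = {0, 1, 2, 4}
|Sat(EF lock)| = |{0, 1, 2, 4}| = 4.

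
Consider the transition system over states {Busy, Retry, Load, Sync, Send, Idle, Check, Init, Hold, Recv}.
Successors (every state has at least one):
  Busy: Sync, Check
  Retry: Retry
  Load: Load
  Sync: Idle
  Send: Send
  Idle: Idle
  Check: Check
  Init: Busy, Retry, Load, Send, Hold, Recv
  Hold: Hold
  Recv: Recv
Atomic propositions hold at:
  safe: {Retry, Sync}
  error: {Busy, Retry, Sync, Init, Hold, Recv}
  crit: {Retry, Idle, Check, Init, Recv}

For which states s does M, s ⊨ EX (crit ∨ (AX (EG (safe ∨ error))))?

{Busy, Retry, Sync, Idle, Check, Init, Hold, Recv}

Sat(safe ∨ error) = {Busy, Retry, Sync, Init, Hold, Recv}
EG (safe ∨ error): greatest fixpoint, start Z0 = {Busy, Retry, Sync, Init, Hold, Recv}, keep only states in Sat with some successor in Z. Z1 = {Busy, Retry, Init, Hold, Recv}; Z2 = {Retry, Init, Hold, Recv}; fixed.
Sat(EG (safe ∨ error)) = {Retry, Init, Hold, Recv}
Sat(AX (EG (safe ∨ error))) = {s : every successor in {Retry, Init, Hold, Recv}} = {Retry, Hold, Recv}
Sat(crit ∨ (AX (EG (safe ∨ error)))) = {Retry, Idle, Check, Init, Hold, Recv}
Sat(EX (crit ∨ (AX (EG (safe ∨ error))))) = {s : some successor in {Retry, Idle, Check, Init, Hold, Recv}} = {Busy, Retry, Sync, Idle, Check, Init, Hold, Recv}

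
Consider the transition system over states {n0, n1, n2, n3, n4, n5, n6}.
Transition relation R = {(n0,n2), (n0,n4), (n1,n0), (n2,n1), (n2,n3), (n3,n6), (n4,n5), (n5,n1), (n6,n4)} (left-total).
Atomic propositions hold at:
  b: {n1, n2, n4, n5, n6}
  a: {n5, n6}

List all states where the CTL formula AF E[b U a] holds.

{n3, n4, n5, n6}

E[b U a]: least fixpoint, start Z0 = Sat(a) = {n5, n6}, add states in Sat(b) with some successor in Z. Z1 = {n4, n5, n6}; fixed.
Sat(E[b U a]) = {n4, n5, n6}
AF E[b U a]: least fixpoint, start Z0 = {n4, n5, n6}, add states with every successor in Z. Z1 = {n3, n4, n5, n6}; fixed.
Sat(AF E[b U a]) = {n3, n4, n5, n6}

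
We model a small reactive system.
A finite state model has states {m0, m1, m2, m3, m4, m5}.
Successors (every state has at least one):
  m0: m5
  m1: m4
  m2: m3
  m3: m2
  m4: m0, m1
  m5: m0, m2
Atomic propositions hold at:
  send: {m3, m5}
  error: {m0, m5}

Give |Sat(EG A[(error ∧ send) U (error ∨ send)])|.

Sat(error ∧ send) = {m5}
Sat(error ∨ send) = {m0, m3, m5}
A[(error ∧ send) U (error ∨ send)]: least fixpoint, start Z0 = Sat((error ∨ send)) = {m0, m3, m5}, add states in Sat(error ∧ send) with every successor in Z. Already a fixed point.
Sat(A[(error ∧ send) U (error ∨ send)]) = {m0, m3, m5}
EG A[(error ∧ send) U (error ∨ send)]: greatest fixpoint, start Z0 = {m0, m3, m5}, keep only states in Sat with some successor in Z. Z1 = {m0, m5}; fixed.
Sat(EG A[(error ∧ send) U (error ∨ send)]) = {m0, m5}
|Sat(EG A[(error ∧ send) U (error ∨ send)])| = |{m0, m5}| = 2.

2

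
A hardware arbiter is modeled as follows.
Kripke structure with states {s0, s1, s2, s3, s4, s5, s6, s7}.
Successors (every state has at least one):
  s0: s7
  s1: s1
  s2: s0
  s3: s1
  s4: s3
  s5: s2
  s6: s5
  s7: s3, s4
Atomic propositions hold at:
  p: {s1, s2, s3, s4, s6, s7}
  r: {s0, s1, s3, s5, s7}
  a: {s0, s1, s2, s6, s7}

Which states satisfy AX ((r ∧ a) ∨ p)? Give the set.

Sat(r ∧ a) = {s0, s1, s7}
Sat((r ∧ a) ∨ p) = {s0, s1, s2, s3, s4, s6, s7}
Sat(AX ((r ∧ a) ∨ p)) = {s : every successor in {s0, s1, s2, s3, s4, s6, s7}} = {s0, s1, s2, s3, s4, s5, s7}

{s0, s1, s2, s3, s4, s5, s7}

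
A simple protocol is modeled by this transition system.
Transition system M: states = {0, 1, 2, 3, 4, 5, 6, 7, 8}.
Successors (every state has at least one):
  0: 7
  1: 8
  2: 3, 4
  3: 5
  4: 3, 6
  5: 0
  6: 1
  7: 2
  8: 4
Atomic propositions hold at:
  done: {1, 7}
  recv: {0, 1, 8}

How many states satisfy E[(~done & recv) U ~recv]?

Sat(~done) = {0, 2, 3, 4, 5, 6, 8}
Sat(~done & recv) = {0, 8}
Sat(~recv) = {2, 3, 4, 5, 6, 7}
E[(~done & recv) U ~recv]: least fixpoint, start Z0 = Sat(~recv) = {2, 3, 4, 5, 6, 7}, add states in Sat(~done & recv) with some successor in Z. Z1 = {0, 2, 3, 4, 5, 6, 7, 8}; fixed.
Sat(E[(~done & recv) U ~recv]) = {0, 2, 3, 4, 5, 6, 7, 8}
|Sat(E[(~done & recv) U ~recv])| = |{0, 2, 3, 4, 5, 6, 7, 8}| = 8.

8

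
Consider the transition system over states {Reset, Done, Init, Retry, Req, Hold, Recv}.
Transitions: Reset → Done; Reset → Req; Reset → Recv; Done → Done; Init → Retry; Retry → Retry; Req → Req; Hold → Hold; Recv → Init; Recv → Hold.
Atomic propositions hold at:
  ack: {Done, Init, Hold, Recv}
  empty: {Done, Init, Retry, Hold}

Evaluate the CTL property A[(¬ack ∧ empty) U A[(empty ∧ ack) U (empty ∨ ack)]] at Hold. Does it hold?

Yes

Sat(¬ack) = {Reset, Retry, Req}
Sat(¬ack ∧ empty) = {Retry}
Sat(empty ∧ ack) = {Done, Init, Hold}
Sat(empty ∨ ack) = {Done, Init, Retry, Hold, Recv}
A[(empty ∧ ack) U (empty ∨ ack)]: least fixpoint, start Z0 = Sat((empty ∨ ack)) = {Done, Init, Retry, Hold, Recv}, add states in Sat(empty ∧ ack) with every successor in Z. Already a fixed point.
Sat(A[(empty ∧ ack) U (empty ∨ ack)]) = {Done, Init, Retry, Hold, Recv}
A[(¬ack ∧ empty) U A[(empty ∧ ack) U (empty ∨ ack)]]: least fixpoint, start Z0 = Sat(A[(empty ∧ ack) U (empty ∨ ack)]) = {Done, Init, Retry, Hold, Recv}, add states in Sat(¬ack ∧ empty) with every successor in Z. Already a fixed point.
Sat(A[(¬ack ∧ empty) U A[(empty ∧ ack) U (empty ∨ ack)]]) = {Done, Init, Retry, Hold, Recv}
Hold ∈ Sat(A[(¬ack ∧ empty) U A[(empty ∧ ack) U (empty ∨ ack)]]) = {Done, Init, Retry, Hold, Recv}, so the formula holds at Hold.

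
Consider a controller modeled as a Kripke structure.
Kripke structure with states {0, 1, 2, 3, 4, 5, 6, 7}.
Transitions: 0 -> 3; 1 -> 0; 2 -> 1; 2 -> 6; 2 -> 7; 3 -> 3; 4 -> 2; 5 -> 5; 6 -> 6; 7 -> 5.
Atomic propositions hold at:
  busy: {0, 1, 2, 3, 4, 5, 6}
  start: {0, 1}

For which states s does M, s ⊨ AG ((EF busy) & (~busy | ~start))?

{3, 5, 6, 7}

EF busy: least fixpoint, start Z0 = {0, 1, 2, 3, 4, 5, 6}, add states with some successor in Z. Z1 = {0, 1, 2, 3, 4, 5, 6, 7}; fixed.
Sat(EF busy) = {0, 1, 2, 3, 4, 5, 6, 7}
Sat(~busy) = {7}
Sat(~start) = {2, 3, 4, 5, 6, 7}
Sat(~busy | ~start) = {2, 3, 4, 5, 6, 7}
Sat((EF busy) & (~busy | ~start)) = {2, 3, 4, 5, 6, 7}
AG ((EF busy) & (~busy | ~start)): greatest fixpoint, start Z0 = {2, 3, 4, 5, 6, 7}, keep only states in Sat with every successor in Z. Z1 = {3, 4, 5, 6, 7}; Z2 = {3, 5, 6, 7}; fixed.
Sat(AG ((EF busy) & (~busy | ~start))) = {3, 5, 6, 7}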